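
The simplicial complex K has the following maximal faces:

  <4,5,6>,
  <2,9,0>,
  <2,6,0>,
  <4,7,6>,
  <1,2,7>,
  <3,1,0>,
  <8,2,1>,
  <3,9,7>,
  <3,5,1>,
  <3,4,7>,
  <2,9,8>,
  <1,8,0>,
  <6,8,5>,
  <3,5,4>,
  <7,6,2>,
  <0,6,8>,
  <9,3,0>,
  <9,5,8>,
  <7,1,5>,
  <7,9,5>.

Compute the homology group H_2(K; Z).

Take the total order 0 < 1 < 2 < 3 < 4 < 5 < 6 < 7 < 8 < 9 on the vertex set. Then K (dimension 2) consists of the simplices:

  0-simplices (10): [0], [1], [2], [3], [4], [5], [6], [7], [8], [9]
  1-simplices (30): (30 of them)
  2-simplices (20): (20 of them)

giving chain groups C_0 ≅ Z^10, C_1 ≅ Z^30, C_2 ≅ Z^20.

∂_1: C_1 → C_0 is given by ∂[p,q] = [q] − [p].
As a 10×30 matrix over Z this has rank 9, with invariant factors (1,1,1,1,1,1,1,1,1).

∂_2: C_2 → C_1 acts by ∂[p,q,r] = [q,r] − [p,r] + [p,q]. For instance
  ∂[5,8,9] = [8,9] − [5,9] + [5,8],
  ∂[1,5,7] = [5,7] − [1,7] + [1,5].
The 30×20 boundary matrix has rank 20 and Smith normal form diag(1,1,1,1,1,1,1,1,1,1,1,1,1,1,1,1,1,1,1,2).

Computing H_k = (kernel of ∂_k) / (image of ∂_{k+1}):

  H_2: rank ker ∂_2 − rank ∂_3 = (20 − 20) − 0 = 0, and there is no ∂_3, so H_2 ≅ 0.

H_2 = 0.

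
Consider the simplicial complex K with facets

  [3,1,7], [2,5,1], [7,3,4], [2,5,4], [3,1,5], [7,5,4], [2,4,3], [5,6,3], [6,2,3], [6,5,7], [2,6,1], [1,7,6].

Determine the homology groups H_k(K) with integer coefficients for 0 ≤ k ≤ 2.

Take the total order 1 < 2 < 3 < 4 < 5 < 6 < 7 on the vertex set. Then K (dimension 2) consists of the simplices:

  0-simplices (7): [1], [2], [3], [4], [5], [6], [7]
  1-simplices (18): [1,2], [1,3], [1,5], [1,6], [1,7], [2,3], [2,4], [2,5], [2,6], [3,4], [3,5], [3,6], [3,7], [4,5], [4,7], [5,6], [5,7], [6,7]
  2-simplices (12): [1,2,5], [1,2,6], [1,3,5], [1,3,7], [1,6,7], [2,3,4], [2,3,6], [2,4,5], [3,4,7], [3,5,6], [4,5,7], [5,6,7]

giving chain groups C_0 ≅ Z^7, C_1 ≅ Z^18, C_2 ≅ Z^12.

∂_1: C_1 → C_0 sends each edge [p,q] (with p < q) to q − p. For instance
  ∂[3,7] = [7] − [3].
The resulting 7×18 matrix has rank 6, and its Smith normal form has invariant factors (1,1,1,1,1,1).

Boundary ∂_2: C_2 → C_1 maps a triangle to the signed sum of its edges. For instance
  ∂[1,3,5] = [3,5] − [1,5] + [1,3],
  ∂[2,4,5] = [4,5] − [2,5] + [2,4].
The 18×12 boundary matrix has rank 12 and Smith normal form diag(1,1,1,1,1,1,1,1,1,1,1,2).

Computing H_k = (kernel of ∂_k) / (image of ∂_{k+1}):

  H_0: rank C_0 − rank ∂_1 = 7 − 6 = 1, and the invariant factors of ∂_1 are all 1, so H_0 ≅ Z.
  H_1: rank ker ∂_1 − rank ∂_2 = (18 − 6) − 12 = 0, and ∂_2 has invariant factor 2 > 1, so H_1 ≅ Z/2.
  H_2: rank ker ∂_2 − rank ∂_3 = (12 − 12) − 0 = 0, and there is no ∂_3, so H_2 ≅ 0.

H_0 = Z,  H_1 = Z/2,  H_2 = 0.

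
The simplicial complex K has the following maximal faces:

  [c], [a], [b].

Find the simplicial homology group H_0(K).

H_0 = Z^3.

Fix the vertex order a < b < c and write every simplex with vertices in increasing order. Then dim K = 0 and the simplices of K are:

  0-simplices (3): a, b, c

so the chain groups are C_0 ≅ Z^3.

Computing H_k = (kernel of ∂_k) / (image of ∂_{k+1}):

  H_0: rank C_0 − rank ∂_1 = 3 − 0 = 3, and there is no ∂_1, so H_0 ≅ Z^3.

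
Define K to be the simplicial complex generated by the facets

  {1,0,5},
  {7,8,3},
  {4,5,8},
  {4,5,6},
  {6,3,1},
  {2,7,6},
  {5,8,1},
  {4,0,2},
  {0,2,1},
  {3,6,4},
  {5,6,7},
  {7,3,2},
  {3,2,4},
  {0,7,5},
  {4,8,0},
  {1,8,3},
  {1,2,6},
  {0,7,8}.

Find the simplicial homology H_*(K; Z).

K has 9 vertices, 27 edges, 18 triangles.
rank ∂_0 = 0, rank ∂_1 = 8 ⇒ b_0 = 9 − 0 − 8 = 1; all invariant factors of ∂_1 are 1 so no torsion. So H_0 = Z.
rank ∂_1 = 8, rank ∂_2 = 18 ⇒ b_1 = 27 − 8 − 18 = 1; ∂_2 has invariant factor(s) [2] giving torsion. So H_1 = Z ⊕ Z/2.
rank ∂_2 = 18, rank ∂_3 = 0 ⇒ b_2 = 18 − 18 − 0 = 0. So H_2 = 0.

H_0 = Z,  H_1 = Z ⊕ Z/2,  H_2 = 0.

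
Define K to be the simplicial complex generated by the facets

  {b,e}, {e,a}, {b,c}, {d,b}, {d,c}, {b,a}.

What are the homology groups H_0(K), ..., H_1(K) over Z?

H_0 = Z,  H_1 = Z^2.

Take the total order a < b < c < d < e on the vertex set. Then K (dimension 1) consists of the simplices:

  0-simplices (5): a, b, c, d, e
  1-simplices (6): ab, ae, bc, bd, be, cd

giving chain groups C_0 ≅ Z^5, C_1 ≅ Z^6.

Boundary ∂_1: C_1 → C_0 sends each edge [p,q] (with p < q) to q − p.
This gives a 5×6 integer matrix of rank 4; reducing to Smith normal form yields diagonal entries (1,1,1,1).

Computing H_k = (kernel of ∂_k) / (image of ∂_{k+1}):

  H_0: rank C_0 − rank ∂_1 = 5 − 4 = 1, and the invariant factors of ∂_1 are all 1, so H_0 = Z.
  H_1: rank ker ∂_1 − rank ∂_2 = (6 − 4) − 0 = 2, and there is no ∂_2, so H_1 = Z^2.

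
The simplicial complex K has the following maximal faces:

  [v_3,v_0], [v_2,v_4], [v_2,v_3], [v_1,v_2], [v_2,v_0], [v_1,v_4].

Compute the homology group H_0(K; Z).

Order the vertices as v_0 < v_1 < v_2 < v_3 < v_4. Listing each simplex with vertices in this order, K has dimension 1 with simplices:

  0-simplices (5): [v_0], [v_1], [v_2], [v_3], [v_4]
  1-simplices (6): [v_0,v_2], [v_0,v_3], [v_1,v_2], [v_1,v_4], [v_2,v_3], [v_2,v_4]

so the chain groups are C_0 ≅ Z^5, C_1 ≅ Z^6.

Boundary ∂_1: C_1 → C_0 maps an edge to its endpoints' difference, ∂[p,q] = q − p.
As a 5×6 matrix over Z this has rank 4, with invariant factors (1,1,1,1).

Reading off H_k = ker ∂_k / im ∂_{k+1}:

  H_0: rank C_0 − rank ∂_1 = 5 − 4 = 1, and the invariant factors of ∂_1 are all 1, so H_0 = Z.

(K is a triangulation of a wedge of 2 circles.)

H_0 ≅ Z.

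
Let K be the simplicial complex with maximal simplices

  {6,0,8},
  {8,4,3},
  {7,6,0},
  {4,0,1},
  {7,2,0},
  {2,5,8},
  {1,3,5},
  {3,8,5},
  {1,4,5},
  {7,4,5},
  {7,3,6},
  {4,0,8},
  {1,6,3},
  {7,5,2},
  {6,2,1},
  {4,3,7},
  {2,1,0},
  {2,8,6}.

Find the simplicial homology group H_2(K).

Take the total order 0 < 1 < 2 < 3 < 4 < 5 < 6 < 7 < 8 on the vertex set. Then K (dimension 2) consists of the simplices:

  0-simplices (9): [0], [1], [2], [3], [4], [5], [6], [7], [8]
  1-simplices (27): (27 of them)
  2-simplices (18): [0,1,2], [0,1,4], [0,2,7], [0,4,8], [0,6,7], [0,6,8], [1,2,6], [1,3,5], [1,3,6], [1,4,5], [2,5,7], [2,5,8], [2,6,8], [3,4,7], [3,4,8], [3,5,8], [3,6,7], [4,5,7]

giving chain groups C_0 ≅ Z^9, C_1 ≅ Z^27, C_2 ≅ Z^18.

∂_1: C_1 → C_0 maps an edge to its endpoints' difference, ∂[p,q] = q − p. For instance
  ∂[6,7] = [7] − [6].
As a 9×27 matrix over Z this has rank 8, with invariant factors (1,1,1,1,1,1,1,1).

∂_2: C_2 → C_1 sends each 2-simplex [p,q,r] to [q,r] − [p,r] + [p,q]. For instance
  ∂[3,5,8] = [5,8] − [3,8] + [3,5],
  ∂[0,1,4] = [1,4] − [0,4] + [0,1].
As a 27×18 matrix over Z this has rank 18, with invariant factors (1,1,1,1,1,1,1,1,1,1,1,1,1,1,1,1,1,2).

Reading off H_k = ker ∂_k / im ∂_{k+1}:

  H_2: rank ker ∂_2 − rank ∂_3 = (18 − 18) − 0 = 0, and there is no ∂_3, so H_2 ≅ 0.

H_2 ≅ 0.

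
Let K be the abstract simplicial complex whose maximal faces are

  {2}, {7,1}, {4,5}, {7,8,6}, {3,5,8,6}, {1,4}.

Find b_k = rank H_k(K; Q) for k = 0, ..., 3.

K has 8 vertices, 11 edges, 5 triangles, 1 3-simplex.
rank ∂_0 = 0, rank ∂_1 = 6 ⇒ b_0 = 8 − 0 − 6 = 2; all invariant factors of ∂_1 are 1 so no torsion. So H_0 = Z^2.
rank ∂_1 = 6, rank ∂_2 = 4 ⇒ b_1 = 11 − 6 − 4 = 1; all invariant factors of ∂_2 are 1 so no torsion. So H_1 = Z.
rank ∂_2 = 4, rank ∂_3 = 1 ⇒ b_2 = 5 − 4 − 1 = 0; all invariant factors of ∂_3 are 1 so no torsion. So H_2 = 0.
rank ∂_3 = 1, rank ∂_4 = 0 ⇒ b_3 = 1 − 1 − 0 = 0. So H_3 = 0.

b_0 = 2, b_1 = 1, b_2 = 0, b_3 = 0.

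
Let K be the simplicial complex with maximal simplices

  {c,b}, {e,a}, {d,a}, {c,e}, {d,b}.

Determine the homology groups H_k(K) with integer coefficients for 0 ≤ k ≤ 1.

K has 5 vertices, 5 edges.
rank ∂_0 = 0, rank ∂_1 = 4 ⇒ b_0 = 5 − 0 − 4 = 1; all invariant factors of ∂_1 are 1 so no torsion. So H_0 = Z.
rank ∂_1 = 4, rank ∂_2 = 0 ⇒ b_1 = 5 − 4 − 0 = 1. So H_1 = Z.

H_0 ≅ Z,  H_1 ≅ Z.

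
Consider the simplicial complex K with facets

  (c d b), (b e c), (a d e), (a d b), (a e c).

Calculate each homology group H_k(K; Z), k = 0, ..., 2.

We work with the vertex ordering a < b < c < d < e. The simplices of K, each written with vertices in increasing order, are:

  0-simplices (5): a, b, c, d, e
  1-simplices (10): ab, ac, ad, ae, bc, bd, be, cd, ce, de
  2-simplices (5): abd, ace, ade, bcd, bce

so the chain groups are C_0 ≅ Z^5, C_1 ≅ Z^10, C_2 ≅ Z^5.

The boundary map ∂_1: C_1 → C_0 maps an edge to its endpoints' difference, ∂[p,q] = q − p. For instance
  ∂cd = d − c.
The resulting 5×10 matrix has rank 4, and its Smith normal form has invariant factors (1,1,1,1).

Boundary ∂_2: C_2 → C_1 sends each 2-simplex [p,q,r] to [q,r] − [p,r] + [p,q]. For instance
  ∂bce = ce − be + bc,
  ∂ace = ce − ae + ac.
The 10×5 boundary matrix has rank 5 and Smith normal form diag(1,1,1,1,1).

Computing H_k = (kernel of ∂_k) / (image of ∂_{k+1}):

  H_0: rank C_0 − rank ∂_1 = 5 − 4 = 1, and the invariant factors of ∂_1 are all 1, so H_0 = Z.
  H_1: rank ker ∂_1 − rank ∂_2 = (10 − 4) − 5 = 1, and the invariant factors of ∂_2 are all 1, so H_1 = Z.
  H_2: rank ker ∂_2 − rank ∂_3 = (5 − 5) − 0 = 0, and there is no ∂_3, so H_2 = 0.

As a check, the Euler characteristic is 5 − 10 + 5 = 0, which agrees with 1 − 1 + 0 = 0.

H_0 = Z,  H_1 = Z,  H_2 = 0.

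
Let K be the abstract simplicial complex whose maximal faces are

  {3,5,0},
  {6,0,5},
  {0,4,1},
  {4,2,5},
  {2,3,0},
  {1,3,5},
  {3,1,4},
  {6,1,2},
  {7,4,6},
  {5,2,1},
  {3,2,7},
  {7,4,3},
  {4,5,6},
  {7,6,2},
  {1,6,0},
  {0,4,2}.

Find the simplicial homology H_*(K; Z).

H_0 = Z,  H_1 = Z^2,  H_2 = Z.

We work with the vertex ordering 0 < 1 < 2 < 3 < 4 < 5 < 6 < 7. The simplices of K, each written with vertices in increasing order, are:

  0-simplices (8): [0], [1], [2], [3], [4], [5], [6], [7]
  1-simplices (24): (24 of them)
  2-simplices (16): [0,1,4], [0,1,6], [0,2,3], [0,2,4], [0,3,5], [0,5,6], [1,2,5], [1,2,6], [1,3,4], [1,3,5], [2,3,7], [2,4,5], [2,6,7], [3,4,7], [4,5,6], [4,6,7]

so the chain groups are C_0 ≅ Z^8, C_1 ≅ Z^24, C_2 ≅ Z^16.

The boundary map ∂_1: C_1 → C_0 sends each edge [p,q] (with p < q) to q − p. For instance
  ∂[3,4] = [4] − [3].
The 8×24 boundary matrix has rank 7 and Smith normal form diag(1,1,1,1,1,1,1).

The boundary map ∂_2: C_2 → C_1 acts by ∂[p,q,r] = [q,r] − [p,r] + [p,q]. For instance
  ∂[1,3,5] = [3,5] − [1,5] + [1,3],
  ∂[2,6,7] = [6,7] − [2,7] + [2,6].
As a 24×16 matrix over Z this has rank 15, with invariant factors (1,1,1,1,1,1,1,1,1,1,1,1,1,1,1).

From H_k ≅ ker(∂_k) / im(∂_{k+1}) we obtain:

  H_0: rank C_0 − rank ∂_1 = 8 − 7 = 1, and the invariant factors of ∂_1 are all 1, so H_0 = Z.
  H_1: rank ker ∂_1 − rank ∂_2 = (24 − 7) − 15 = 2, and the invariant factors of ∂_2 are all 1, so H_1 = Z^2.
  H_2: rank ker ∂_2 − rank ∂_3 = (16 − 15) − 0 = 1, and there is no ∂_3, so H_2 = Z.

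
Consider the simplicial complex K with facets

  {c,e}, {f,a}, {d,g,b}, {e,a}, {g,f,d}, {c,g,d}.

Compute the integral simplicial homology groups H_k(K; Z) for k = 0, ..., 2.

H_0 = Z,  H_1 = Z,  H_2 = 0.

We work with the vertex ordering a < b < c < d < e < f < g. The simplices of K, each written with vertices in increasing order, are:

  0-simplices (7): a, b, c, d, e, f, g
  1-simplices (10): ae, af, bd, bg, cd, ce, cg, df, dg, fg
  2-simplices (3): bdg, cdg, dfg

Hence C_0 ≅ Z^7, C_1 ≅ Z^10, C_2 ≅ Z^3.

Boundary ∂_1: C_1 → C_0 sends each edge [p,q] (with p < q) to q − p.
As a 7×10 matrix over Z this has rank 6, with invariant factors (1,1,1,1,1,1).

The boundary map ∂_2: C_2 → C_1 maps a triangle to the signed sum of its edges. For instance
  ∂cdg = dg − cg + cd,
  ∂bdg = dg − bg + bd.
The 10×3 boundary matrix has rank 3 and Smith normal form diag(1,1,1).

Reading off H_k = ker ∂_k / im ∂_{k+1}:

  H_0: rank C_0 − rank ∂_1 = 7 − 6 = 1, and the invariant factors of ∂_1 are all 1, so H_0 = Z.
  H_1: rank ker ∂_1 − rank ∂_2 = (10 − 6) − 3 = 1, and the invariant factors of ∂_2 are all 1, so H_1 = Z.
  H_2: rank ker ∂_2 − rank ∂_3 = (3 − 3) − 0 = 0, and there is no ∂_3, so H_2 = 0.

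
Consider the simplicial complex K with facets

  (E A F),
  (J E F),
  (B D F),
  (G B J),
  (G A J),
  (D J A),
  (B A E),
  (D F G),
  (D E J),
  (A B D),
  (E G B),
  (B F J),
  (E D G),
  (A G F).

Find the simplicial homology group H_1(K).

H_1 = Z^2.

We work with the vertex ordering A < B < D < E < F < G < J. The simplices of K, each written with vertices in increasing order, are:

  0-simplices (7): A, B, D, E, F, G, J
  1-simplices (21): AB, AD, AE, AF, AG, AJ, BD, BE, BF, BG, BJ, DE, DF, DG, DJ, EF, EG, EJ, FG, FJ, GJ
  2-simplices (14): ABD, ABE, ADJ, AEF, AFG, AGJ, BDF, BEG, BFJ, BGJ, DEG, DEJ, DFG, EFJ

so the chain groups are C_0 ≅ Z^7, C_1 ≅ Z^21, C_2 ≅ Z^14.

Boundary ∂_1: C_1 → C_0 sends each edge [p,q] (with p < q) to q − p.
As a 7×21 matrix over Z this has rank 6, with invariant factors (1,1,1,1,1,1).

∂_2: C_2 → C_1 maps a triangle to the signed sum of its edges. For instance
  ∂DEJ = EJ − DJ + DE,
  ∂BDF = DF − BF + BD.
As a 21×14 matrix over Z this has rank 13, with invariant factors (1,1,1,1,1,1,1,1,1,1,1,1,1).

From H_k ≅ ker(∂_k) / im(∂_{k+1}) we obtain:

  H_1: rank ker ∂_1 − rank ∂_2 = (21 − 6) − 13 = 2, and the invariant factors of ∂_2 are all 1, so H_1 ≅ Z^2.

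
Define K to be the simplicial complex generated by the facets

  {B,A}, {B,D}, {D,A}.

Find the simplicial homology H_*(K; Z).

We work with the vertex ordering A < B < D. The simplices of K, each written with vertices in increasing order, are:

  0-simplices (3): A, B, D
  1-simplices (3): AB, AD, BD

giving chain groups C_0 ≅ Z^3, C_1 ≅ Z^3.

Boundary ∂_1: C_1 → C_0 is given by ∂[p,q] = [q] − [p].
As a 3×3 matrix over Z this has rank 2, with invariant factors (1,1).

Computing H_k = (kernel of ∂_k) / (image of ∂_{k+1}):

  H_0: rank C_0 − rank ∂_1 = 3 − 2 = 1, and the invariant factors of ∂_1 are all 1, so H_0 ≅ Z.
  H_1: rank ker ∂_1 − rank ∂_2 = (3 − 2) − 0 = 1, and there is no ∂_2, so H_1 ≅ Z.

As a check, the Euler characteristic is 3 − 3 = 0, which agrees with 1 − 1 = 0.

H_0 ≅ Z,  H_1 ≅ Z.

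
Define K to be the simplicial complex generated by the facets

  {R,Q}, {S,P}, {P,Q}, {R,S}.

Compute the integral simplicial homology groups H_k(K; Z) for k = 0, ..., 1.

H_0 = Z,  H_1 = Z.

Take the total order P < Q < R < S on the vertex set. Then K (dimension 1) consists of the simplices:

  0-simplices (4): P, Q, R, S
  1-simplices (4): PQ, PS, QR, RS

so the chain groups are C_0 ≅ Z^4, C_1 ≅ Z^4.

The boundary map ∂_1: C_1 → C_0 maps an edge to its endpoints' difference, ∂[p,q] = q − p. For instance
  ∂QR = R − Q.
The 4×4 boundary matrix has rank 3 and Smith normal form diag(1,1,1).

Computing H_k = (kernel of ∂_k) / (image of ∂_{k+1}):

  H_0: rank C_0 − rank ∂_1 = 4 − 3 = 1, and the invariant factors of ∂_1 are all 1, so H_0 = Z.
  H_1: rank ker ∂_1 − rank ∂_2 = (4 − 3) − 0 = 1, and there is no ∂_2, so H_1 = Z.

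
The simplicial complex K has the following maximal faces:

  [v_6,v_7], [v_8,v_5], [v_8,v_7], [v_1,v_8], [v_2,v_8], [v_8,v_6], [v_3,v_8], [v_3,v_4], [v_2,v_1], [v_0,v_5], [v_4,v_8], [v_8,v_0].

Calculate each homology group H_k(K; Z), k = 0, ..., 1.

H_0 = Z,  H_1 = Z^4.

We work with the vertex ordering v_0 < v_1 < v_2 < v_3 < v_4 < v_5 < v_6 < v_7 < v_8. The simplices of K, each written with vertices in increasing order, are:

  0-simplices (9): [v_0], [v_1], [v_2], [v_3], [v_4], [v_5], [v_6], [v_7], [v_8]
  1-simplices (12): [v_0,v_5], [v_0,v_8], [v_1,v_2], [v_1,v_8], [v_2,v_8], [v_3,v_4], [v_3,v_8], [v_4,v_8], [v_5,v_8], [v_6,v_7], [v_6,v_8], [v_7,v_8]

giving chain groups C_0 ≅ Z^9, C_1 ≅ Z^12.

∂_1: C_1 → C_0 sends each edge [p,q] (with p < q) to q − p. For instance
  ∂[v_6,v_7] = [v_7] − [v_6].
The 9×12 boundary matrix has rank 8 and Smith normal form diag(1,1,1,1,1,1,1,1).

Reading off H_k = ker ∂_k / im ∂_{k+1}:

  H_0: rank C_0 − rank ∂_1 = 9 − 8 = 1, and the invariant factors of ∂_1 are all 1, so H_0 = Z.
  H_1: rank ker ∂_1 − rank ∂_2 = (12 − 8) − 0 = 4, and there is no ∂_2, so H_1 = Z^4.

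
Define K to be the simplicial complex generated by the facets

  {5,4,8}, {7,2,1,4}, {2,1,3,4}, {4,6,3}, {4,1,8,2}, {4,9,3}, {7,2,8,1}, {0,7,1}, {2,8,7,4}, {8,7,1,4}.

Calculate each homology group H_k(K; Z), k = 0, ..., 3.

We work with the vertex ordering 0 < 1 < 2 < 3 < 4 < 5 < 6 < 7 < 8 < 9. The simplices of K, each written with vertices in increasing order, are:

  0-simplices (10): [0], [1], [2], [3], [4], [5], [6], [7], [8], [9]
  1-simplices (21): [0,1], [0,7], [1,2], [1,3], [1,4], [1,7], [1,8], [2,3], [2,4], [2,7], [2,8], [3,4], [3,6], [3,9], [4,5], [4,6], [4,7], [4,8], [4,9], [5,8], [7,8]
  2-simplices (17): [0,1,7], [1,2,3], [1,2,4], [1,2,7], [1,2,8], [1,3,4], [1,4,7], [1,4,8], [1,7,8], [2,3,4], [2,4,7], [2,4,8], [2,7,8], [3,4,6], [3,4,9], [4,5,8], [4,7,8]
  3-simplices (6): [1,2,3,4], [1,2,4,7], [1,2,4,8], [1,2,7,8], [1,4,7,8], [2,4,7,8]

Hence C_0 ≅ Z^10, C_1 ≅ Z^21, C_2 ≅ Z^17, C_3 ≅ Z^6.

Boundary ∂_1: C_1 → C_0 maps an edge to its endpoints' difference, ∂[p,q] = q − p.
As a 10×21 matrix over Z this has rank 9, with invariant factors (1,1,1,1,1,1,1,1,1).

∂_2: C_2 → C_1 maps a triangle to the signed sum of its edges. For instance
  ∂[3,4,6] = [4,6] − [3,6] + [3,4],
  ∂[1,4,8] = [4,8] − [1,8] + [1,4].
The 21×17 boundary matrix has rank 12 and Smith normal form diag(1,1,1,1,1,1,1,1,1,1,1,1).

Boundary ∂_3: C_3 → C_2 sends each 3-simplex σ to the alternating sum Σ_i (−1)^i (σ with its i-th vertex removed). For instance
  ∂[1,2,4,8] = [2,4,8] − [1,4,8] + [1,2,8] − [1,2,4],
  ∂[1,4,7,8] = [4,7,8] − [1,7,8] + [1,4,8] − [1,4,7].
The resulting 17×6 matrix has rank 5, and its Smith normal form has invariant factors (1,1,1,1,1).

Computing H_k = (kernel of ∂_k) / (image of ∂_{k+1}):

  H_0: rank C_0 − rank ∂_1 = 10 − 9 = 1, and the invariant factors of ∂_1 are all 1, so H_0 ≅ Z.
  H_1: rank ker ∂_1 − rank ∂_2 = (21 − 9) − 12 = 0, and the invariant factors of ∂_2 are all 1, so H_1 ≅ 0.
  H_2: rank ker ∂_2 − rank ∂_3 = (17 − 12) − 5 = 0, and the invariant factors of ∂_3 are all 1, so H_2 ≅ 0.
  H_3: rank ker ∂_3 − rank ∂_4 = (6 − 5) − 0 = 1, and there is no ∂_4, so H_3 ≅ Z.

As a check, the Euler characteristic is 10 − 21 + 17 − 6 = 0, which agrees with 1 − 0 + 0 − 1 = 0.

H_0 = Z,  H_1 = 0,  H_2 = 0,  H_3 = Z.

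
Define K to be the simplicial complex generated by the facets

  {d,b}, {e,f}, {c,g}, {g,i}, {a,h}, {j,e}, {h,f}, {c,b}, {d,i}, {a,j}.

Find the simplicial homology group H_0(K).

Order the vertices as a < b < c < d < e < f < g < h < i < j. Listing each simplex with vertices in this order, K has dimension 1 with simplices:

  0-simplices (10): a, b, c, d, e, f, g, h, i, j
  1-simplices (10): ah, aj, bc, bd, cg, di, ef, ej, fh, gi

so the chain groups are C_0 ≅ Z^10, C_1 ≅ Z^10.

Boundary ∂_1: C_1 → C_0 is given by ∂[p,q] = [q] − [p].
As a 10×10 matrix over Z this has rank 8, with invariant factors (1,1,1,1,1,1,1,1).

Computing H_k = (kernel of ∂_k) / (image of ∂_{k+1}):

  H_0: rank C_0 − rank ∂_1 = 10 − 8 = 2, and the invariant factors of ∂_1 are all 1, so H_0 ≅ Z^2.

H_0 = Z^2.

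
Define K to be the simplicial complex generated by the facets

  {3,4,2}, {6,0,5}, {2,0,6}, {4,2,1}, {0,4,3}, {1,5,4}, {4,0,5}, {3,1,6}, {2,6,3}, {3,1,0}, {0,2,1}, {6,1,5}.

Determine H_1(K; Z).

K has 7 vertices, 18 edges, 12 triangles.
rank ∂_1 = 6, rank ∂_2 = 12 ⇒ b_1 = 18 − 6 − 12 = 0; ∂_2 has invariant factor(s) [2] giving torsion. So H_1 ≅ Z/2Z.

H_1 ≅ Z/2Z.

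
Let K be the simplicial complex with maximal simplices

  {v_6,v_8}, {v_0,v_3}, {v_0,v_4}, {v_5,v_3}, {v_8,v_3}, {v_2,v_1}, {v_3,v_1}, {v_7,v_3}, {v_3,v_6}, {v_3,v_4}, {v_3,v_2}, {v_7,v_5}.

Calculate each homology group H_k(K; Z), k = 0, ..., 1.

H_0 = Z,  H_1 = Z^4.

Fix the vertex order v_0 < v_1 < v_2 < v_3 < v_4 < v_5 < v_6 < v_7 < v_8 and write every simplex with vertices in increasing order. Then dim K = 1 and the simplices of K are:

  0-simplices (9): [v_0], [v_1], [v_2], [v_3], [v_4], [v_5], [v_6], [v_7], [v_8]
  1-simplices (12): [v_0,v_3], [v_0,v_4], [v_1,v_2], [v_1,v_3], [v_2,v_3], [v_3,v_4], [v_3,v_5], [v_3,v_6], [v_3,v_7], [v_3,v_8], [v_5,v_7], [v_6,v_8]

giving chain groups C_0 ≅ Z^9, C_1 ≅ Z^12.

Boundary ∂_1: C_1 → C_0 maps an edge to its endpoints' difference, ∂[p,q] = q − p. For instance
  ∂[v_2,v_3] = [v_3] − [v_2].
The resulting 9×12 matrix has rank 8, and its Smith normal form has invariant factors (1,1,1,1,1,1,1,1).

Reading off H_k = ker ∂_k / im ∂_{k+1}:

  H_0: rank C_0 − rank ∂_1 = 9 − 8 = 1, and the invariant factors of ∂_1 are all 1, so H_0 = Z.
  H_1: rank ker ∂_1 − rank ∂_2 = (12 − 8) − 0 = 4, and there is no ∂_2, so H_1 = Z^4.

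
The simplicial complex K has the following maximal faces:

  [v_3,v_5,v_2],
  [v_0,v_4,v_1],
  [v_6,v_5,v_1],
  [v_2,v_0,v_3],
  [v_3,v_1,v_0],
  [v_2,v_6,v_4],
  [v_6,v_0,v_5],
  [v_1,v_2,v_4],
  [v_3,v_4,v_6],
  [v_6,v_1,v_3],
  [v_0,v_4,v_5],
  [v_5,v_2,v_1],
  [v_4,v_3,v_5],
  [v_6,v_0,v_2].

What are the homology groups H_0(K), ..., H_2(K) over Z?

We work with the vertex ordering v_0 < v_1 < v_2 < v_3 < v_4 < v_5 < v_6. The simplices of K, each written with vertices in increasing order, are:

  0-simplices (7): [v_0], [v_1], [v_2], [v_3], [v_4], [v_5], [v_6]
  1-simplices (21): (21 of them)
  2-simplices (14): (14 of them)

Hence C_0 ≅ Z^7, C_1 ≅ Z^21, C_2 ≅ Z^14.

The boundary map ∂_1: C_1 → C_0 is given by ∂[p,q] = [q] − [p].
As a 7×21 matrix over Z this has rank 6, with invariant factors (1,1,1,1,1,1).

Boundary ∂_2: C_2 → C_1 sends each 2-simplex [p,q,r] to [q,r] − [p,r] + [p,q]. For instance
  ∂[v_3,v_4,v_6] = [v_4,v_6] − [v_3,v_6] + [v_3,v_4],
  ∂[v_1,v_2,v_5] = [v_2,v_5] − [v_1,v_5] + [v_1,v_2].
The resulting 21×14 matrix has rank 13, and its Smith normal form has invariant factors (1,1,1,1,1,1,1,1,1,1,1,1,1).

Computing H_k = (kernel of ∂_k) / (image of ∂_{k+1}):

  H_0: rank C_0 − rank ∂_1 = 7 − 6 = 1, and the invariant factors of ∂_1 are all 1, so H_0 ≅ Z.
  H_1: rank ker ∂_1 − rank ∂_2 = (21 − 6) − 13 = 2, and the invariant factors of ∂_2 are all 1, so H_1 ≅ Z^2.
  H_2: rank ker ∂_2 − rank ∂_3 = (14 − 13) − 0 = 1, and there is no ∂_3, so H_2 ≅ Z.

H_0 = Z,  H_1 = Z^2,  H_2 = Z.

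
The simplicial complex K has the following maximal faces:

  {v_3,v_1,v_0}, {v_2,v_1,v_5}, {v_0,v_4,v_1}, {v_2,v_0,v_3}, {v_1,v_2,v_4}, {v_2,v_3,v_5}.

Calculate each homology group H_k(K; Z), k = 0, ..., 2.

H_0 = Z,  H_1 = Z,  H_2 = 0.

We work with the vertex ordering v_0 < v_1 < v_2 < v_3 < v_4 < v_5. The simplices of K, each written with vertices in increasing order, are:

  0-simplices (6): [v_0], [v_1], [v_2], [v_3], [v_4], [v_5]
  1-simplices (12): [v_0,v_1], [v_0,v_2], [v_0,v_3], [v_0,v_4], [v_1,v_2], [v_1,v_3], [v_1,v_4], [v_1,v_5], [v_2,v_3], [v_2,v_4], [v_2,v_5], [v_3,v_5]
  2-simplices (6): [v_0,v_1,v_3], [v_0,v_1,v_4], [v_0,v_2,v_3], [v_1,v_2,v_4], [v_1,v_2,v_5], [v_2,v_3,v_5]

so the chain groups are C_0 ≅ Z^6, C_1 ≅ Z^12, C_2 ≅ Z^6.

∂_1: C_1 → C_0 maps an edge to its endpoints' difference, ∂[p,q] = q − p. For instance
  ∂[v_1,v_5] = [v_5] − [v_1].
As a 6×12 matrix over Z this has rank 5, with invariant factors (1,1,1,1,1).

∂_2: C_2 → C_1 acts by ∂[p,q,r] = [q,r] − [p,r] + [p,q]. For instance
  ∂[v_0,v_2,v_3] = [v_2,v_3] − [v_0,v_3] + [v_0,v_2],
  ∂[v_0,v_1,v_4] = [v_1,v_4] − [v_0,v_4] + [v_0,v_1].
The resulting 12×6 matrix has rank 6, and its Smith normal form has invariant factors (1,1,1,1,1,1).

From H_k ≅ ker(∂_k) / im(∂_{k+1}) we obtain:

  H_0: rank C_0 − rank ∂_1 = 6 − 5 = 1, and the invariant factors of ∂_1 are all 1, so H_0 ≅ Z.
  H_1: rank ker ∂_1 − rank ∂_2 = (12 − 5) − 6 = 1, and the invariant factors of ∂_2 are all 1, so H_1 ≅ Z.
  H_2: rank ker ∂_2 − rank ∂_3 = (6 − 6) − 0 = 0, and there is no ∂_3, so H_2 ≅ 0.

(K is a triangulation of the cylinder S^1 x I.)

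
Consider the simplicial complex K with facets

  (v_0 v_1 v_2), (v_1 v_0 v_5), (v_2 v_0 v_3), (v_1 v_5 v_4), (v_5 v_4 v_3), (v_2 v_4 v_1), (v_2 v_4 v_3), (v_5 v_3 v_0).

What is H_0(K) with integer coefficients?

Order the vertices as v_0 < v_1 < v_2 < v_3 < v_4 < v_5. Listing each simplex with vertices in this order, K has dimension 2 with simplices:

  0-simplices (6): [v_0], [v_1], [v_2], [v_3], [v_4], [v_5]
  1-simplices (12): [v_0,v_1], [v_0,v_2], [v_0,v_3], [v_0,v_5], [v_1,v_2], [v_1,v_4], [v_1,v_5], [v_2,v_3], [v_2,v_4], [v_3,v_4], [v_3,v_5], [v_4,v_5]
  2-simplices (8): [v_0,v_1,v_2], [v_0,v_1,v_5], [v_0,v_2,v_3], [v_0,v_3,v_5], [v_1,v_2,v_4], [v_1,v_4,v_5], [v_2,v_3,v_4], [v_3,v_4,v_5]

giving chain groups C_0 ≅ Z^6, C_1 ≅ Z^12, C_2 ≅ Z^8.

Boundary ∂_1: C_1 → C_0 maps an edge to its endpoints' difference, ∂[p,q] = q − p. For instance
  ∂[v_2,v_3] = [v_3] − [v_2].
The resulting 6×12 matrix has rank 5, and its Smith normal form has invariant factors (1,1,1,1,1).

Boundary ∂_2: C_2 → C_1 maps a triangle to the signed sum of its edges. For instance
  ∂[v_2,v_3,v_4] = [v_3,v_4] − [v_2,v_4] + [v_2,v_3],
  ∂[v_1,v_4,v_5] = [v_4,v_5] − [v_1,v_5] + [v_1,v_4].
This gives a 12×8 integer matrix of rank 7; reducing to Smith normal form yields diagonal entries (1,1,1,1,1,1,1).

Reading off H_k = ker ∂_k / im ∂_{k+1}:

  H_0: rank C_0 − rank ∂_1 = 6 − 5 = 1, and the invariant factors of ∂_1 are all 1, so H_0 ≅ Z.

H_0 = Z.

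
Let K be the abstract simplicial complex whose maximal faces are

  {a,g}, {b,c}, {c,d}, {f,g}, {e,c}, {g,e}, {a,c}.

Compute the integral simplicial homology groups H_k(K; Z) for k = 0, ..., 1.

Fix the vertex order a < b < c < d < e < f < g and write every simplex with vertices in increasing order. Then dim K = 1 and the simplices of K are:

  0-simplices (7): a, b, c, d, e, f, g
  1-simplices (7): ac, ag, bc, cd, ce, eg, fg

Hence C_0 ≅ Z^7, C_1 ≅ Z^7.

Boundary ∂_1: C_1 → C_0 maps an edge to its endpoints' difference, ∂[p,q] = q − p. For instance
  ∂eg = g − e.
The resulting 7×7 matrix has rank 6, and its Smith normal form has invariant factors (1,1,1,1,1,1).

Now H_k = ker ∂_k / im ∂_{k+1}, so:

  H_0: rank C_0 − rank ∂_1 = 7 − 6 = 1, and the invariant factors of ∂_1 are all 1, so H_0 = Z.
  H_1: rank ker ∂_1 − rank ∂_2 = (7 − 6) − 0 = 1, and there is no ∂_2, so H_1 = Z.

As a check, the Euler characteristic is 7 − 7 = 0, which agrees with 1 − 1 = 0.

H_0 = Z,  H_1 = Z.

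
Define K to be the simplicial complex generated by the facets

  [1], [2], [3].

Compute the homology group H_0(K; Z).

H_0 ≅ Z^3.

Order the vertices as 1 < 2 < 3. Listing each simplex with vertices in this order, K has dimension 0 with simplices:

  0-simplices (3): [1], [2], [3]

giving chain groups C_0 ≅ Z^3.

From H_k ≅ ker(∂_k) / im(∂_{k+1}) we obtain:

  H_0: rank C_0 − rank ∂_1 = 3 − 0 = 3, and there is no ∂_1, so H_0 = Z^3.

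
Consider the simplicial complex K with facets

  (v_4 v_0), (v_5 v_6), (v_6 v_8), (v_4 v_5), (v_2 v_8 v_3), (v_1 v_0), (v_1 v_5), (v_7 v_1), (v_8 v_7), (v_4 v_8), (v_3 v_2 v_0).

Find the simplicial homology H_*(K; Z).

H_0 = Z,  H_1 = Z^4,  H_2 = 0.

Fix the vertex order v_0 < v_1 < v_2 < v_3 < v_4 < v_5 < v_6 < v_7 < v_8 and write every simplex with vertices in increasing order. Then dim K = 2 and the simplices of K are:

  0-simplices (9): [v_0], [v_1], [v_2], [v_3], [v_4], [v_5], [v_6], [v_7], [v_8]
  1-simplices (14): [v_0,v_1], [v_0,v_2], [v_0,v_3], [v_0,v_4], [v_1,v_5], [v_1,v_7], [v_2,v_3], [v_2,v_8], [v_3,v_8], [v_4,v_5], [v_4,v_8], [v_5,v_6], [v_6,v_8], [v_7,v_8]
  2-simplices (2): [v_0,v_2,v_3], [v_2,v_3,v_8]

giving chain groups C_0 ≅ Z^9, C_1 ≅ Z^14, C_2 ≅ Z^2.

∂_1: C_1 → C_0 is given by ∂[p,q] = [q] − [p].
The 9×14 boundary matrix has rank 8 and Smith normal form diag(1,1,1,1,1,1,1,1).

Boundary ∂_2: C_2 → C_1 acts by ∂[p,q,r] = [q,r] − [p,r] + [p,q]. For instance
  ∂[v_2,v_3,v_8] = [v_3,v_8] − [v_2,v_8] + [v_2,v_3],
  ∂[v_0,v_2,v_3] = [v_2,v_3] − [v_0,v_3] + [v_0,v_2].
This gives a 14×2 integer matrix of rank 2; reducing to Smith normal form yields diagonal entries (1,1).

From H_k ≅ ker(∂_k) / im(∂_{k+1}) we obtain:

  H_0: rank C_0 − rank ∂_1 = 9 − 8 = 1, and the invariant factors of ∂_1 are all 1, so H_0 = Z.
  H_1: rank ker ∂_1 − rank ∂_2 = (14 − 8) − 2 = 4, and the invariant factors of ∂_2 are all 1, so H_1 = Z^4.
  H_2: rank ker ∂_2 − rank ∂_3 = (2 − 2) − 0 = 0, and there is no ∂_3, so H_2 = 0.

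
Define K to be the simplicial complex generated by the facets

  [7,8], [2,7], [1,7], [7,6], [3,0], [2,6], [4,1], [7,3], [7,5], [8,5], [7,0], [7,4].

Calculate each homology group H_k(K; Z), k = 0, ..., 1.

H_0 ≅ Z,  H_1 ≅ Z^4.

K has 9 vertices, 12 edges.
rank ∂_0 = 0, rank ∂_1 = 8 ⇒ b_0 = 9 − 0 − 8 = 1; all invariant factors of ∂_1 are 1 so no torsion. So H_0 = Z.
rank ∂_1 = 8, rank ∂_2 = 0 ⇒ b_1 = 12 − 8 − 0 = 4. So H_1 = Z^4.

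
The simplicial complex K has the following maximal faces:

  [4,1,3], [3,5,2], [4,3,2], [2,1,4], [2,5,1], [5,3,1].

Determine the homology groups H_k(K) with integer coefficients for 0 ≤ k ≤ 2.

K has 5 vertices, 9 edges, 6 triangles.
rank ∂_0 = 0, rank ∂_1 = 4 ⇒ b_0 = 5 − 0 − 4 = 1; all invariant factors of ∂_1 are 1 so no torsion. So H_0 = Z.
rank ∂_1 = 4, rank ∂_2 = 5 ⇒ b_1 = 9 − 4 − 5 = 0; all invariant factors of ∂_2 are 1 so no torsion. So H_1 = 0.
rank ∂_2 = 5, rank ∂_3 = 0 ⇒ b_2 = 6 − 5 − 0 = 1. So H_2 = Z.

H_0 = Z,  H_1 = 0,  H_2 = Z.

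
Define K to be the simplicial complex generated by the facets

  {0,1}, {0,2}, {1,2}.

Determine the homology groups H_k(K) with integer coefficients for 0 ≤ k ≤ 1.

Take the total order 0 < 1 < 2 on the vertex set. Then K (dimension 1) consists of the simplices:

  0-simplices (3): [0], [1], [2]
  1-simplices (3): [0,1], [0,2], [1,2]

Hence C_0 ≅ Z^3, C_1 ≅ Z^3.

∂_1: C_1 → C_0 maps an edge to its endpoints' difference, ∂[p,q] = q − p. For instance
  ∂[1,2] = [2] − [1].
The resulting 3×3 matrix has rank 2, and its Smith normal form has invariant factors (1,1).

From H_k ≅ ker(∂_k) / im(∂_{k+1}) we obtain:

  H_0: rank C_0 − rank ∂_1 = 3 − 2 = 1, and the invariant factors of ∂_1 are all 1, so H_0 = Z.
  H_1: rank ker ∂_1 − rank ∂_2 = (3 − 2) − 0 = 1, and there is no ∂_2, so H_1 = Z.

As a check, the Euler characteristic is 3 − 3 = 0, which agrees with 1 − 1 = 0.

H_0 ≅ Z,  H_1 ≅ Z.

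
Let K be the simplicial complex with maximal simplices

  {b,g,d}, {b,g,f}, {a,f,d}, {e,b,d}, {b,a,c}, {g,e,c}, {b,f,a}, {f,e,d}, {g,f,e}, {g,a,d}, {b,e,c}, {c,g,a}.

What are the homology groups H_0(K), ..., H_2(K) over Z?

K has 7 vertices, 18 edges, 12 triangles.
rank ∂_0 = 0, rank ∂_1 = 6 ⇒ b_0 = 7 − 0 − 6 = 1; all invariant factors of ∂_1 are 1 so no torsion. So H_0 = Z.
rank ∂_1 = 6, rank ∂_2 = 12 ⇒ b_1 = 18 − 6 − 12 = 0; ∂_2 has invariant factor(s) [2] giving torsion. So H_1 = Z/2Z.
rank ∂_2 = 12, rank ∂_3 = 0 ⇒ b_2 = 12 − 12 − 0 = 0. So H_2 = 0.

H_0 ≅ Z,  H_1 ≅ Z/2Z,  H_2 = 0.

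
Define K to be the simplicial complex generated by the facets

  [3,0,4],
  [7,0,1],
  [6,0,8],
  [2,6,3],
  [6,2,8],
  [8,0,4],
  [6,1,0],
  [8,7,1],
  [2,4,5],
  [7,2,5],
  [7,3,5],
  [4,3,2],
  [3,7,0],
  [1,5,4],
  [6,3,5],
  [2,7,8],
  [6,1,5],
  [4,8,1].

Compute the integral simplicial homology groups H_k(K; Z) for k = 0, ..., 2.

Take the total order 0 < 1 < 2 < 3 < 4 < 5 < 6 < 7 < 8 on the vertex set. Then K (dimension 2) consists of the simplices:

  0-simplices (9): [0], [1], [2], [3], [4], [5], [6], [7], [8]
  1-simplices (27): (27 of them)
  2-simplices (18): [0,1,6], [0,1,7], [0,3,4], [0,3,7], [0,4,8], [0,6,8], [1,4,5], [1,4,8], [1,5,6], [1,7,8], [2,3,4], [2,3,6], [2,4,5], [2,5,7], [2,6,8], [2,7,8], [3,5,6], [3,5,7]

so the chain groups are C_0 ≅ Z^9, C_1 ≅ Z^27, C_2 ≅ Z^18.

Boundary ∂_1: C_1 → C_0 sends each edge [p,q] (with p < q) to q − p. For instance
  ∂[0,6] = [6] − [0].
The 9×27 boundary matrix has rank 8 and Smith normal form diag(1,1,1,1,1,1,1,1).

The boundary map ∂_2: C_2 → C_1 acts by ∂[p,q,r] = [q,r] − [p,r] + [p,q]. For instance
  ∂[1,4,5] = [4,5] − [1,5] + [1,4],
  ∂[3,5,6] = [5,6] − [3,6] + [3,5].
As a 27×18 matrix over Z this has rank 18, with invariant factors (1,1,1,1,1,1,1,1,1,1,1,1,1,1,1,1,1,2).

From H_k ≅ ker(∂_k) / im(∂_{k+1}) we obtain:

  H_0: rank C_0 − rank ∂_1 = 9 − 8 = 1, and the invariant factors of ∂_1 are all 1, so H_0 ≅ Z.
  H_1: rank ker ∂_1 − rank ∂_2 = (27 − 8) − 18 = 1, and ∂_2 has invariant factor 2 > 1, so H_1 ≅ Z ⊕ Z/2.
  H_2: rank ker ∂_2 − rank ∂_3 = (18 − 18) − 0 = 0, and there is no ∂_3, so H_2 ≅ 0.

As a check, the Euler characteristic is 9 − 27 + 18 = 0, which agrees with 1 − 1 + 0 = 0.
(K is a triangulation of the Klein bottle.)

H_0 = Z,  H_1 = Z ⊕ Z/2,  H_2 = 0.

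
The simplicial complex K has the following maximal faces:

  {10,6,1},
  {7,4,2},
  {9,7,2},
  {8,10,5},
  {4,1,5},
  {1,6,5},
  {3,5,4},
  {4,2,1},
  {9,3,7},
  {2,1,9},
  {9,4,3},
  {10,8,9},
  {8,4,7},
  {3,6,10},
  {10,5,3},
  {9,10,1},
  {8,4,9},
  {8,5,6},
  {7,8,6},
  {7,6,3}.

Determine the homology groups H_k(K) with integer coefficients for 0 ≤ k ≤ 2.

H_0 = Z,  H_1 = Z ⊕ Z/2Z,  H_2 = 0.

Order the vertices as 1 < 2 < 3 < 4 < 5 < 6 < 7 < 8 < 9 < 10. Listing each simplex with vertices in this order, K has dimension 2 with simplices:

  0-simplices (10): [1], [2], [3], [4], [5], [6], [7], [8], [9], [10]
  1-simplices (30): (30 of them)
  2-simplices (20): (20 of them)

Hence C_0 ≅ Z^10, C_1 ≅ Z^30, C_2 ≅ Z^20.

Boundary ∂_1: C_1 → C_0 sends each edge [p,q] (with p < q) to q − p.
The resulting 10×30 matrix has rank 9, and its Smith normal form has invariant factors (1,1,1,1,1,1,1,1,1).

Boundary ∂_2: C_2 → C_1 sends each 2-simplex [p,q,r] to [q,r] − [p,r] + [p,q]. For instance
  ∂[3,6,10] = [6,10] − [3,10] + [3,6],
  ∂[3,7,9] = [7,9] − [3,9] + [3,7].
This gives a 30×20 integer matrix of rank 20; reducing to Smith normal form yields diagonal entries (1,1,1,1,1,1,1,1,1,1,1,1,1,1,1,1,1,1,1,2).

From H_k ≅ ker(∂_k) / im(∂_{k+1}) we obtain:

  H_0: rank C_0 − rank ∂_1 = 10 − 9 = 1, and the invariant factors of ∂_1 are all 1, so H_0 = Z.
  H_1: rank ker ∂_1 − rank ∂_2 = (30 − 9) − 20 = 1, and ∂_2 has invariant factor 2 > 1, so H_1 = Z ⊕ Z/2Z.
  H_2: rank ker ∂_2 − rank ∂_3 = (20 − 20) − 0 = 0, and there is no ∂_3, so H_2 = 0.

(K is a triangulation of the Klein bottle.)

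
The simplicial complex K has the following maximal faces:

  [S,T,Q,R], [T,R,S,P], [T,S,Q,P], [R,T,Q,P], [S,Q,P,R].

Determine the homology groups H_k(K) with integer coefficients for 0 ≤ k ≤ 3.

H_0 ≅ Z,  H_1 = 0,  H_2 = 0,  H_3 ≅ Z.

Order the vertices as P < Q < R < S < T. Listing each simplex with vertices in this order, K has dimension 3 with simplices:

  0-simplices (5): P, Q, R, S, T
  1-simplices (10): PQ, PR, PS, PT, QR, QS, QT, RS, RT, ST
  2-simplices (10): PQR, PQS, PQT, PRS, PRT, PST, QRS, QRT, QST, RST
  3-simplices (5): PQRS, PQRT, PQST, PRST, QRST

giving chain groups C_0 ≅ Z^5, C_1 ≅ Z^10, C_2 ≅ Z^10, C_3 ≅ Z^5.

The boundary map ∂_1: C_1 → C_0 sends each edge [p,q] (with p < q) to q − p. For instance
  ∂PQ = Q − P.
This gives a 5×10 integer matrix of rank 4; reducing to Smith normal form yields diagonal entries (1,1,1,1).

∂_2: C_2 → C_1 sends each 2-simplex [p,q,r] to [q,r] − [p,r] + [p,q]. For instance
  ∂PST = ST − PT + PS,
  ∂RST = ST − RT + RS.
This gives a 10×10 integer matrix of rank 6; reducing to Smith normal form yields diagonal entries (1,1,1,1,1,1).

The boundary map ∂_3: C_3 → C_2 sends each 3-simplex σ to the alternating sum Σ_i (−1)^i (σ with its i-th vertex removed). For instance
  ∂PRST = RST − PST + PRT − PRS,
  ∂PQST = QST − PST + PQT − PQS.
This gives a 10×5 integer matrix of rank 4; reducing to Smith normal form yields diagonal entries (1,1,1,1).

Now H_k = ker ∂_k / im ∂_{k+1}, so:

  H_0: rank C_0 − rank ∂_1 = 5 − 4 = 1, and the invariant factors of ∂_1 are all 1, so H_0 ≅ Z.
  H_1: rank ker ∂_1 − rank ∂_2 = (10 − 4) − 6 = 0, and the invariant factors of ∂_2 are all 1, so H_1 ≅ 0.
  H_2: rank ker ∂_2 − rank ∂_3 = (10 − 6) − 4 = 0, and the invariant factors of ∂_3 are all 1, so H_2 ≅ 0.
  H_3: rank ker ∂_3 − rank ∂_4 = (5 − 4) − 0 = 1, and there is no ∂_4, so H_3 ≅ Z.

As a check, the Euler characteristic is 5 − 10 + 10 − 5 = 0, which agrees with 1 − 0 + 0 − 1 = 0.
(K is a triangulation of the 3-sphere S^3.)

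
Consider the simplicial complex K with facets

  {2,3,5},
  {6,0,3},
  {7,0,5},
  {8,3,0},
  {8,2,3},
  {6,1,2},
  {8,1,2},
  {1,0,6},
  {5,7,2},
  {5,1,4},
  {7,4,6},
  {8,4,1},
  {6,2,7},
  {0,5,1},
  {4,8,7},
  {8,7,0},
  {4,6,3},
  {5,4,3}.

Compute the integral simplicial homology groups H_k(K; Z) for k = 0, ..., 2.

K has 9 vertices, 27 edges, 18 triangles.
rank ∂_0 = 0, rank ∂_1 = 8 ⇒ b_0 = 9 − 0 − 8 = 1; all invariant factors of ∂_1 are 1 so no torsion. So H_0 = Z.
rank ∂_1 = 8, rank ∂_2 = 17 ⇒ b_1 = 27 − 8 − 17 = 2; all invariant factors of ∂_2 are 1 so no torsion. So H_1 = Z^2.
rank ∂_2 = 17, rank ∂_3 = 0 ⇒ b_2 = 18 − 17 − 0 = 1. So H_2 = Z.

H_0 ≅ Z,  H_1 ≅ Z^2,  H_2 ≅ Z.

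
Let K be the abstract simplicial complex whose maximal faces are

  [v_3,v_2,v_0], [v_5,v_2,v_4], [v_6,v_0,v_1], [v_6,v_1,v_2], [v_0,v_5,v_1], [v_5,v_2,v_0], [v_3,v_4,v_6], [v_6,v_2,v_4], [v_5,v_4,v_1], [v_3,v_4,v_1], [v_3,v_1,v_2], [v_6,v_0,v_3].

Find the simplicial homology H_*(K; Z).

Take the total order v_0 < v_1 < v_2 < v_3 < v_4 < v_5 < v_6 on the vertex set. Then K (dimension 2) consists of the simplices:

  0-simplices (7): [v_0], [v_1], [v_2], [v_3], [v_4], [v_5], [v_6]
  1-simplices (18): (18 of them)
  2-simplices (12): (12 of them)

so the chain groups are C_0 ≅ Z^7, C_1 ≅ Z^18, C_2 ≅ Z^12.

Boundary ∂_1: C_1 → C_0 maps an edge to its endpoints' difference, ∂[p,q] = q − p. For instance
  ∂[v_2,v_6] = [v_6] − [v_2].
As a 7×18 matrix over Z this has rank 6, with invariant factors (1,1,1,1,1,1).

Boundary ∂_2: C_2 → C_1 sends each 2-simplex [p,q,r] to [q,r] − [p,r] + [p,q]. For instance
  ∂[v_2,v_4,v_6] = [v_4,v_6] − [v_2,v_6] + [v_2,v_4],
  ∂[v_1,v_3,v_4] = [v_3,v_4] − [v_1,v_4] + [v_1,v_3].
As a 18×12 matrix over Z this has rank 12, with invariant factors (1,1,1,1,1,1,1,1,1,1,1,2).

Now H_k = ker ∂_k / im ∂_{k+1}, so:

  H_0: rank C_0 − rank ∂_1 = 7 − 6 = 1, and the invariant factors of ∂_1 are all 1, so H_0 ≅ Z.
  H_1: rank ker ∂_1 − rank ∂_2 = (18 − 6) − 12 = 0, and ∂_2 has invariant factor 2 > 1, so H_1 ≅ Z/2.
  H_2: rank ker ∂_2 − rank ∂_3 = (12 − 12) − 0 = 0, and there is no ∂_3, so H_2 ≅ 0.

As a check, the Euler characteristic is 7 − 18 + 12 = 1, which agrees with 1 − 0 + 0 = 1.

H_0 = Z,  H_1 = Z/2,  H_2 = 0.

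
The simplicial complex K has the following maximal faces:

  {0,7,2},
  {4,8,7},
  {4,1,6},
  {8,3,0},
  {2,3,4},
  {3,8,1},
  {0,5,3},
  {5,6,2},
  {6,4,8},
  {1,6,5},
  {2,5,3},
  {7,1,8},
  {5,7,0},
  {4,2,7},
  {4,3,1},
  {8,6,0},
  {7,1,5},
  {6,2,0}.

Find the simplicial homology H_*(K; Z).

H_0 = Z,  H_1 = Z × Z/2,  H_2 = 0.

K has 9 vertices, 27 edges, 18 triangles.
rank ∂_0 = 0, rank ∂_1 = 8 ⇒ b_0 = 9 − 0 − 8 = 1; all invariant factors of ∂_1 are 1 so no torsion. So H_0 ≅ Z.
rank ∂_1 = 8, rank ∂_2 = 18 ⇒ b_1 = 27 − 8 − 18 = 1; ∂_2 has invariant factor(s) [2] giving torsion. So H_1 ≅ Z × Z/2.
rank ∂_2 = 18, rank ∂_3 = 0 ⇒ b_2 = 18 − 18 − 0 = 0. So H_2 ≅ 0.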